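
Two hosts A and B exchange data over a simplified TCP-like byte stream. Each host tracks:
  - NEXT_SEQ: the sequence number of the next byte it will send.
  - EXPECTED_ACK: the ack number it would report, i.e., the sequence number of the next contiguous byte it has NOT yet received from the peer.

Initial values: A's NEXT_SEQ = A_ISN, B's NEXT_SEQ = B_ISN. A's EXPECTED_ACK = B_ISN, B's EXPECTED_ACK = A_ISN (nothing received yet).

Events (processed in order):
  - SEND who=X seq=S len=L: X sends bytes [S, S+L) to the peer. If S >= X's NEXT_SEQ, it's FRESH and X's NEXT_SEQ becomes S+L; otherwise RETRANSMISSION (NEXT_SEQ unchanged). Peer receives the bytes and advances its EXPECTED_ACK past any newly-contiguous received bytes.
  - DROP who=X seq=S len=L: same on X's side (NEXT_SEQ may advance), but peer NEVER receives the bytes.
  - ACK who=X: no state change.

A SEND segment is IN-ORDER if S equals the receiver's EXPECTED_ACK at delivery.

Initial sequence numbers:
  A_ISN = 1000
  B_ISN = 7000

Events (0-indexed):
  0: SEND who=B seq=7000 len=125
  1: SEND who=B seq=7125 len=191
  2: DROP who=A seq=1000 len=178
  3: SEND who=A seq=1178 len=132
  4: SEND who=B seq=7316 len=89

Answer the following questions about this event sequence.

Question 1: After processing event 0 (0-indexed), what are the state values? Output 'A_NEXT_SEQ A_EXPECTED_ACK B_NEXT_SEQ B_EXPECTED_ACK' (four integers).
After event 0: A_seq=1000 A_ack=7125 B_seq=7125 B_ack=1000

1000 7125 7125 1000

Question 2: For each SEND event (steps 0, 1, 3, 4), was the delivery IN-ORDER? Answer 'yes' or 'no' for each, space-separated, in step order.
Step 0: SEND seq=7000 -> in-order
Step 1: SEND seq=7125 -> in-order
Step 3: SEND seq=1178 -> out-of-order
Step 4: SEND seq=7316 -> in-order

Answer: yes yes no yes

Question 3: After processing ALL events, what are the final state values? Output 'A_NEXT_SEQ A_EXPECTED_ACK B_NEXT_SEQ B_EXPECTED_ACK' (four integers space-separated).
After event 0: A_seq=1000 A_ack=7125 B_seq=7125 B_ack=1000
After event 1: A_seq=1000 A_ack=7316 B_seq=7316 B_ack=1000
After event 2: A_seq=1178 A_ack=7316 B_seq=7316 B_ack=1000
After event 3: A_seq=1310 A_ack=7316 B_seq=7316 B_ack=1000
After event 4: A_seq=1310 A_ack=7405 B_seq=7405 B_ack=1000

Answer: 1310 7405 7405 1000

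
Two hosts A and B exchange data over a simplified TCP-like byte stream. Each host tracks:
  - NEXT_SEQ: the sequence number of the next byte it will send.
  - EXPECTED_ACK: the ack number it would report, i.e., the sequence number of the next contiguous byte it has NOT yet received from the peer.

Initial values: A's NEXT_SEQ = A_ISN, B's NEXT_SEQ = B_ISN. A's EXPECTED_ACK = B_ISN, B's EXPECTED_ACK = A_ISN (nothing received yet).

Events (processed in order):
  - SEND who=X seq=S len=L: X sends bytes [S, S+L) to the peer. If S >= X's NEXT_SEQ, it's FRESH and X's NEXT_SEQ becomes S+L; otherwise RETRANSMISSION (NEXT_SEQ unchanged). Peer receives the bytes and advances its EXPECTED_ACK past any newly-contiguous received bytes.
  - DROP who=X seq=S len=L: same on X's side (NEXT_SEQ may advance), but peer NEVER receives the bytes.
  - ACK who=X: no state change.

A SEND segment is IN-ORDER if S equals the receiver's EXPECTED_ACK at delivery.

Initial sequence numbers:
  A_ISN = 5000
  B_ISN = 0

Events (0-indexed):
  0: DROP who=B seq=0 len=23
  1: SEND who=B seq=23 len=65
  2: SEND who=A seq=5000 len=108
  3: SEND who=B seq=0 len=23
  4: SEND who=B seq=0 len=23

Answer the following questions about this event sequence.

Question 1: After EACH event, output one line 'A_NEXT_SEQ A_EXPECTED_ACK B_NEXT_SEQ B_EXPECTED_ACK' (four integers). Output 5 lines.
5000 0 23 5000
5000 0 88 5000
5108 0 88 5108
5108 88 88 5108
5108 88 88 5108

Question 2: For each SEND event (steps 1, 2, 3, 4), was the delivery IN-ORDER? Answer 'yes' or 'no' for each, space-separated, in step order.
Answer: no yes yes no

Derivation:
Step 1: SEND seq=23 -> out-of-order
Step 2: SEND seq=5000 -> in-order
Step 3: SEND seq=0 -> in-order
Step 4: SEND seq=0 -> out-of-order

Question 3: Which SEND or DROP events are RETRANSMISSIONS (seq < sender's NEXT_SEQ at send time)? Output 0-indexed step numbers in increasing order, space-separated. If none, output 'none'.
Step 0: DROP seq=0 -> fresh
Step 1: SEND seq=23 -> fresh
Step 2: SEND seq=5000 -> fresh
Step 3: SEND seq=0 -> retransmit
Step 4: SEND seq=0 -> retransmit

Answer: 3 4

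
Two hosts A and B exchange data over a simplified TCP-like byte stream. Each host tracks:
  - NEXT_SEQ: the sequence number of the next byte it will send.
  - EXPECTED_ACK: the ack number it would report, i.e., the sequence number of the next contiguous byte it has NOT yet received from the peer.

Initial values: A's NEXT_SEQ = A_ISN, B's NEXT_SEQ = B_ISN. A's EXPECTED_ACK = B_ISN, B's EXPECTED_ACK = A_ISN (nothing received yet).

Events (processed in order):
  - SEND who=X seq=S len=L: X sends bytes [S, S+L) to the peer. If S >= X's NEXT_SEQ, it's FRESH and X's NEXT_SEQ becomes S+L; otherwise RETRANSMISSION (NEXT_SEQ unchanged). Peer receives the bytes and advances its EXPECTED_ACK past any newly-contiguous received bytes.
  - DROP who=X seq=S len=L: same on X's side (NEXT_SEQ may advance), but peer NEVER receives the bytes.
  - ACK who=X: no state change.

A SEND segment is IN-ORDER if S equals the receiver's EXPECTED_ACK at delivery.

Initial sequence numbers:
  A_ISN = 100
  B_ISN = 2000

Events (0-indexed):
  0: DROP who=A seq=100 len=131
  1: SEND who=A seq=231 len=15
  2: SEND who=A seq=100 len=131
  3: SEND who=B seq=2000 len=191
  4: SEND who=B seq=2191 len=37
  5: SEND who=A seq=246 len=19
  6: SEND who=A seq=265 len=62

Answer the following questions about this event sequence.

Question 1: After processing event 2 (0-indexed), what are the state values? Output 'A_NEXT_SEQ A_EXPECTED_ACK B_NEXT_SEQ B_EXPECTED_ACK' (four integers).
After event 0: A_seq=231 A_ack=2000 B_seq=2000 B_ack=100
After event 1: A_seq=246 A_ack=2000 B_seq=2000 B_ack=100
After event 2: A_seq=246 A_ack=2000 B_seq=2000 B_ack=246

246 2000 2000 246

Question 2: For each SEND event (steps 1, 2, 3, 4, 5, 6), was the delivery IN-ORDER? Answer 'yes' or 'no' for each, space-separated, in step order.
Answer: no yes yes yes yes yes

Derivation:
Step 1: SEND seq=231 -> out-of-order
Step 2: SEND seq=100 -> in-order
Step 3: SEND seq=2000 -> in-order
Step 4: SEND seq=2191 -> in-order
Step 5: SEND seq=246 -> in-order
Step 6: SEND seq=265 -> in-order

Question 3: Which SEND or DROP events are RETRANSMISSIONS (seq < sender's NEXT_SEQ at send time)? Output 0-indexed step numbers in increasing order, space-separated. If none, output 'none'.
Answer: 2

Derivation:
Step 0: DROP seq=100 -> fresh
Step 1: SEND seq=231 -> fresh
Step 2: SEND seq=100 -> retransmit
Step 3: SEND seq=2000 -> fresh
Step 4: SEND seq=2191 -> fresh
Step 5: SEND seq=246 -> fresh
Step 6: SEND seq=265 -> fresh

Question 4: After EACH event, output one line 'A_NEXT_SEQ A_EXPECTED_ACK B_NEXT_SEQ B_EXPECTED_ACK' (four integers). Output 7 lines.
231 2000 2000 100
246 2000 2000 100
246 2000 2000 246
246 2191 2191 246
246 2228 2228 246
265 2228 2228 265
327 2228 2228 327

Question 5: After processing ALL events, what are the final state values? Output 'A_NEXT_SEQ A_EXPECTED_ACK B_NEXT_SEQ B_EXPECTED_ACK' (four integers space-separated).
After event 0: A_seq=231 A_ack=2000 B_seq=2000 B_ack=100
After event 1: A_seq=246 A_ack=2000 B_seq=2000 B_ack=100
After event 2: A_seq=246 A_ack=2000 B_seq=2000 B_ack=246
After event 3: A_seq=246 A_ack=2191 B_seq=2191 B_ack=246
After event 4: A_seq=246 A_ack=2228 B_seq=2228 B_ack=246
After event 5: A_seq=265 A_ack=2228 B_seq=2228 B_ack=265
After event 6: A_seq=327 A_ack=2228 B_seq=2228 B_ack=327

Answer: 327 2228 2228 327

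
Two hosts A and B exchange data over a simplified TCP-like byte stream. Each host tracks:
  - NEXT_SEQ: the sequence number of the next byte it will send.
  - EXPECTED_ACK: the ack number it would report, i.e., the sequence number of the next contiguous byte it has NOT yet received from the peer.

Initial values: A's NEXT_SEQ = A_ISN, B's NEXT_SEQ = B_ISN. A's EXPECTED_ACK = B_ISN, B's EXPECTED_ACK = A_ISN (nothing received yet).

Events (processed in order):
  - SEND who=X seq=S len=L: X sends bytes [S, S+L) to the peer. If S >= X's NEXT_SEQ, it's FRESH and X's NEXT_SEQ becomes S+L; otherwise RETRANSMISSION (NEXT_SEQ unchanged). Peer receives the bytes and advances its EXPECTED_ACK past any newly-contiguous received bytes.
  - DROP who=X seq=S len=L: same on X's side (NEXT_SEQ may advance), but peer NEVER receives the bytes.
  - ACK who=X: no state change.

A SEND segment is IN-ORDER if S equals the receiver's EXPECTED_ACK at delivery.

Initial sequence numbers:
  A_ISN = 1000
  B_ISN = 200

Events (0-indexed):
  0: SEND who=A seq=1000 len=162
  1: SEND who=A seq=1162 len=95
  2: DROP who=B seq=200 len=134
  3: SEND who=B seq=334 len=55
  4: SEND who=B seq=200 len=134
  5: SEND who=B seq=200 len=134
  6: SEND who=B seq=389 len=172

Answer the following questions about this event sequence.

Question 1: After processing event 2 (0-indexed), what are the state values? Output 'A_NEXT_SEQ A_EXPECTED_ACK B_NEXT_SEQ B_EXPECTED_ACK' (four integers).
After event 0: A_seq=1162 A_ack=200 B_seq=200 B_ack=1162
After event 1: A_seq=1257 A_ack=200 B_seq=200 B_ack=1257
After event 2: A_seq=1257 A_ack=200 B_seq=334 B_ack=1257

1257 200 334 1257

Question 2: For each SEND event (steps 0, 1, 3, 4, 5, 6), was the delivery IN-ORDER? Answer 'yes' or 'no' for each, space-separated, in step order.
Answer: yes yes no yes no yes

Derivation:
Step 0: SEND seq=1000 -> in-order
Step 1: SEND seq=1162 -> in-order
Step 3: SEND seq=334 -> out-of-order
Step 4: SEND seq=200 -> in-order
Step 5: SEND seq=200 -> out-of-order
Step 6: SEND seq=389 -> in-order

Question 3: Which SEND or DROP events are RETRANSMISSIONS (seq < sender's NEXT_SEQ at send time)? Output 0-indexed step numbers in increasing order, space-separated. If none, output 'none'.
Step 0: SEND seq=1000 -> fresh
Step 1: SEND seq=1162 -> fresh
Step 2: DROP seq=200 -> fresh
Step 3: SEND seq=334 -> fresh
Step 4: SEND seq=200 -> retransmit
Step 5: SEND seq=200 -> retransmit
Step 6: SEND seq=389 -> fresh

Answer: 4 5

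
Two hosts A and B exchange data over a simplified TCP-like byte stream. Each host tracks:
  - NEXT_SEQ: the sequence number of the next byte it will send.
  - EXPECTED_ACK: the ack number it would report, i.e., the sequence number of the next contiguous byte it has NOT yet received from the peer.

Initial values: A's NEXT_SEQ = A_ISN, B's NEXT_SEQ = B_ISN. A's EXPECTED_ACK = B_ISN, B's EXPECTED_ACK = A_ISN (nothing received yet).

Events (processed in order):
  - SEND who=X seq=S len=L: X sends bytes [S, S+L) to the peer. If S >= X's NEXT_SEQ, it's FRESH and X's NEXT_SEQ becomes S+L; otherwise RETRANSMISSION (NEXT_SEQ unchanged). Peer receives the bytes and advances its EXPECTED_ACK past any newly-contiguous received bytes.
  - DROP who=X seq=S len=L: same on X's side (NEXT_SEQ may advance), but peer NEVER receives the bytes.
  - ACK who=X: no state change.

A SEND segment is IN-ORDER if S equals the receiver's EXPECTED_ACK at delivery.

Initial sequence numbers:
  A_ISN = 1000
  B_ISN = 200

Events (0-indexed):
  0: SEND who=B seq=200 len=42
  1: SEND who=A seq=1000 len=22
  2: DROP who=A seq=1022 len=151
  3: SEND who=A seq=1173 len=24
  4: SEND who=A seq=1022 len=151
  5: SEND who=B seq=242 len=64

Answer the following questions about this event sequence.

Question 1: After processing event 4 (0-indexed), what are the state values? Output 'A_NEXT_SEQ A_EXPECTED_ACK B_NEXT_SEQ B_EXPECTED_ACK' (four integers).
After event 0: A_seq=1000 A_ack=242 B_seq=242 B_ack=1000
After event 1: A_seq=1022 A_ack=242 B_seq=242 B_ack=1022
After event 2: A_seq=1173 A_ack=242 B_seq=242 B_ack=1022
After event 3: A_seq=1197 A_ack=242 B_seq=242 B_ack=1022
After event 4: A_seq=1197 A_ack=242 B_seq=242 B_ack=1197

1197 242 242 1197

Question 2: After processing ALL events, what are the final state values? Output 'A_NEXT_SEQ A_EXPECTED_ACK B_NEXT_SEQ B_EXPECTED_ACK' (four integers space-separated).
After event 0: A_seq=1000 A_ack=242 B_seq=242 B_ack=1000
After event 1: A_seq=1022 A_ack=242 B_seq=242 B_ack=1022
After event 2: A_seq=1173 A_ack=242 B_seq=242 B_ack=1022
After event 3: A_seq=1197 A_ack=242 B_seq=242 B_ack=1022
After event 4: A_seq=1197 A_ack=242 B_seq=242 B_ack=1197
After event 5: A_seq=1197 A_ack=306 B_seq=306 B_ack=1197

Answer: 1197 306 306 1197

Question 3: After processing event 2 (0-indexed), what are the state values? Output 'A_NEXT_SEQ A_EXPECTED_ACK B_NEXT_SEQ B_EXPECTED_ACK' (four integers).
After event 0: A_seq=1000 A_ack=242 B_seq=242 B_ack=1000
After event 1: A_seq=1022 A_ack=242 B_seq=242 B_ack=1022
After event 2: A_seq=1173 A_ack=242 B_seq=242 B_ack=1022

1173 242 242 1022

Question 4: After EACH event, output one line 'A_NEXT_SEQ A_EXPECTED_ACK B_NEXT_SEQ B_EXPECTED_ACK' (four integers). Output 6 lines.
1000 242 242 1000
1022 242 242 1022
1173 242 242 1022
1197 242 242 1022
1197 242 242 1197
1197 306 306 1197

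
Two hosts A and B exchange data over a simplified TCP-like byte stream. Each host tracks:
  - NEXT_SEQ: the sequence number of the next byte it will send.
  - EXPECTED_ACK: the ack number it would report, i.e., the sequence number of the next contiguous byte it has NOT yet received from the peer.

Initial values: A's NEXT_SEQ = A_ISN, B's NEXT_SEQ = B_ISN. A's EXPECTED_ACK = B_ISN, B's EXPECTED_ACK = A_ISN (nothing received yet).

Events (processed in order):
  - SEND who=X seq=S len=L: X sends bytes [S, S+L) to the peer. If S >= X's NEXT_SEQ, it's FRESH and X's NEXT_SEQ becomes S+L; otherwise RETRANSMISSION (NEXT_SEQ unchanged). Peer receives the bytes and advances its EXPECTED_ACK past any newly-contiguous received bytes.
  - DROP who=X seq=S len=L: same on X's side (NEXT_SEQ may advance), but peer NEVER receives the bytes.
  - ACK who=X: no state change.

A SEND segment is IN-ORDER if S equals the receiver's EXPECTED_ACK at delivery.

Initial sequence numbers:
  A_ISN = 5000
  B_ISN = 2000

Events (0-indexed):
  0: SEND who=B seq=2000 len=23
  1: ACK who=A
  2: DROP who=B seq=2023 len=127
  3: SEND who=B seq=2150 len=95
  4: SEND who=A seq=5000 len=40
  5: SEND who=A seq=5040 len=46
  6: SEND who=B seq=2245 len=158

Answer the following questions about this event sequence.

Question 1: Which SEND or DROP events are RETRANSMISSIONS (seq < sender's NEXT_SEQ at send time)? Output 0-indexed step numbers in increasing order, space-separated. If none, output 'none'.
Step 0: SEND seq=2000 -> fresh
Step 2: DROP seq=2023 -> fresh
Step 3: SEND seq=2150 -> fresh
Step 4: SEND seq=5000 -> fresh
Step 5: SEND seq=5040 -> fresh
Step 6: SEND seq=2245 -> fresh

Answer: none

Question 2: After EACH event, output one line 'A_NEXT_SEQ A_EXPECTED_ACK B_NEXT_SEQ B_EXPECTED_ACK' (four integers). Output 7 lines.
5000 2023 2023 5000
5000 2023 2023 5000
5000 2023 2150 5000
5000 2023 2245 5000
5040 2023 2245 5040
5086 2023 2245 5086
5086 2023 2403 5086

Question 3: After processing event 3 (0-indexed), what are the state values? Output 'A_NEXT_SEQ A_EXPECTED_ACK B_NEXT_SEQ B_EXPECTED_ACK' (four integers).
After event 0: A_seq=5000 A_ack=2023 B_seq=2023 B_ack=5000
After event 1: A_seq=5000 A_ack=2023 B_seq=2023 B_ack=5000
After event 2: A_seq=5000 A_ack=2023 B_seq=2150 B_ack=5000
After event 3: A_seq=5000 A_ack=2023 B_seq=2245 B_ack=5000

5000 2023 2245 5000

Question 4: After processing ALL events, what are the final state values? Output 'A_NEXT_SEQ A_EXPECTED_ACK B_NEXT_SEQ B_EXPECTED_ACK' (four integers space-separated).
Answer: 5086 2023 2403 5086

Derivation:
After event 0: A_seq=5000 A_ack=2023 B_seq=2023 B_ack=5000
After event 1: A_seq=5000 A_ack=2023 B_seq=2023 B_ack=5000
After event 2: A_seq=5000 A_ack=2023 B_seq=2150 B_ack=5000
After event 3: A_seq=5000 A_ack=2023 B_seq=2245 B_ack=5000
After event 4: A_seq=5040 A_ack=2023 B_seq=2245 B_ack=5040
After event 5: A_seq=5086 A_ack=2023 B_seq=2245 B_ack=5086
After event 6: A_seq=5086 A_ack=2023 B_seq=2403 B_ack=5086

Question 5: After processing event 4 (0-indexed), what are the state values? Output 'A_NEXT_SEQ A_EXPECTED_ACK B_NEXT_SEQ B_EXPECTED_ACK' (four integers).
After event 0: A_seq=5000 A_ack=2023 B_seq=2023 B_ack=5000
After event 1: A_seq=5000 A_ack=2023 B_seq=2023 B_ack=5000
After event 2: A_seq=5000 A_ack=2023 B_seq=2150 B_ack=5000
After event 3: A_seq=5000 A_ack=2023 B_seq=2245 B_ack=5000
After event 4: A_seq=5040 A_ack=2023 B_seq=2245 B_ack=5040

5040 2023 2245 5040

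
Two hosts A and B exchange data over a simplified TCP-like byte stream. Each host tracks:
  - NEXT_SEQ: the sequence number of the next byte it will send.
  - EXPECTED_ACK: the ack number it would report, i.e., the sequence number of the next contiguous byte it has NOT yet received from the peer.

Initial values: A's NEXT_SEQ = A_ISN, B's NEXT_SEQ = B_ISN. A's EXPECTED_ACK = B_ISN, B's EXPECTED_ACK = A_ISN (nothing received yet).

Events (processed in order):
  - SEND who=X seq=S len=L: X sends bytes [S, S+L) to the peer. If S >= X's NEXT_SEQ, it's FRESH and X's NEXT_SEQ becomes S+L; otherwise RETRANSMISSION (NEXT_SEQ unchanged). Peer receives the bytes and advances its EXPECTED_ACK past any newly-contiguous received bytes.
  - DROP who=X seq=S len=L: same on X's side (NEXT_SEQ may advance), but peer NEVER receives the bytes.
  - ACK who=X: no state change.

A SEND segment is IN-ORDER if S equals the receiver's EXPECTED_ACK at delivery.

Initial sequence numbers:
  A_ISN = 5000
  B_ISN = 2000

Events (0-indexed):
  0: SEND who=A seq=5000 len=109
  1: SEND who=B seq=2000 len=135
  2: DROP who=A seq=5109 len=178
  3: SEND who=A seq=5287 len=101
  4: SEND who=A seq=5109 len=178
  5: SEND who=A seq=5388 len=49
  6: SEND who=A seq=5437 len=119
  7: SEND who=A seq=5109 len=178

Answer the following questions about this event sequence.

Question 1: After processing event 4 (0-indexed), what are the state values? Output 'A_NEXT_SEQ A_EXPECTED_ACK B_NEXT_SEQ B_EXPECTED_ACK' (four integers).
After event 0: A_seq=5109 A_ack=2000 B_seq=2000 B_ack=5109
After event 1: A_seq=5109 A_ack=2135 B_seq=2135 B_ack=5109
After event 2: A_seq=5287 A_ack=2135 B_seq=2135 B_ack=5109
After event 3: A_seq=5388 A_ack=2135 B_seq=2135 B_ack=5109
After event 4: A_seq=5388 A_ack=2135 B_seq=2135 B_ack=5388

5388 2135 2135 5388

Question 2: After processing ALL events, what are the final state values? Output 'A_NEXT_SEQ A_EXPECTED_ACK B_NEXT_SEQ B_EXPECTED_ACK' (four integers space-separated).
After event 0: A_seq=5109 A_ack=2000 B_seq=2000 B_ack=5109
After event 1: A_seq=5109 A_ack=2135 B_seq=2135 B_ack=5109
After event 2: A_seq=5287 A_ack=2135 B_seq=2135 B_ack=5109
After event 3: A_seq=5388 A_ack=2135 B_seq=2135 B_ack=5109
After event 4: A_seq=5388 A_ack=2135 B_seq=2135 B_ack=5388
After event 5: A_seq=5437 A_ack=2135 B_seq=2135 B_ack=5437
After event 6: A_seq=5556 A_ack=2135 B_seq=2135 B_ack=5556
After event 7: A_seq=5556 A_ack=2135 B_seq=2135 B_ack=5556

Answer: 5556 2135 2135 5556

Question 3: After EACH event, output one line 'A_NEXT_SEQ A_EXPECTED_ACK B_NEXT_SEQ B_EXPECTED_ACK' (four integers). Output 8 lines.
5109 2000 2000 5109
5109 2135 2135 5109
5287 2135 2135 5109
5388 2135 2135 5109
5388 2135 2135 5388
5437 2135 2135 5437
5556 2135 2135 5556
5556 2135 2135 5556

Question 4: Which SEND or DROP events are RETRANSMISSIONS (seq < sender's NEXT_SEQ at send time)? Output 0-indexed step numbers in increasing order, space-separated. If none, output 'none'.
Step 0: SEND seq=5000 -> fresh
Step 1: SEND seq=2000 -> fresh
Step 2: DROP seq=5109 -> fresh
Step 3: SEND seq=5287 -> fresh
Step 4: SEND seq=5109 -> retransmit
Step 5: SEND seq=5388 -> fresh
Step 6: SEND seq=5437 -> fresh
Step 7: SEND seq=5109 -> retransmit

Answer: 4 7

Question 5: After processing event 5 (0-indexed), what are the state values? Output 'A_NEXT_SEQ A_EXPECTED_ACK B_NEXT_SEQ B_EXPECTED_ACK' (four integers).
After event 0: A_seq=5109 A_ack=2000 B_seq=2000 B_ack=5109
After event 1: A_seq=5109 A_ack=2135 B_seq=2135 B_ack=5109
After event 2: A_seq=5287 A_ack=2135 B_seq=2135 B_ack=5109
After event 3: A_seq=5388 A_ack=2135 B_seq=2135 B_ack=5109
After event 4: A_seq=5388 A_ack=2135 B_seq=2135 B_ack=5388
After event 5: A_seq=5437 A_ack=2135 B_seq=2135 B_ack=5437

5437 2135 2135 5437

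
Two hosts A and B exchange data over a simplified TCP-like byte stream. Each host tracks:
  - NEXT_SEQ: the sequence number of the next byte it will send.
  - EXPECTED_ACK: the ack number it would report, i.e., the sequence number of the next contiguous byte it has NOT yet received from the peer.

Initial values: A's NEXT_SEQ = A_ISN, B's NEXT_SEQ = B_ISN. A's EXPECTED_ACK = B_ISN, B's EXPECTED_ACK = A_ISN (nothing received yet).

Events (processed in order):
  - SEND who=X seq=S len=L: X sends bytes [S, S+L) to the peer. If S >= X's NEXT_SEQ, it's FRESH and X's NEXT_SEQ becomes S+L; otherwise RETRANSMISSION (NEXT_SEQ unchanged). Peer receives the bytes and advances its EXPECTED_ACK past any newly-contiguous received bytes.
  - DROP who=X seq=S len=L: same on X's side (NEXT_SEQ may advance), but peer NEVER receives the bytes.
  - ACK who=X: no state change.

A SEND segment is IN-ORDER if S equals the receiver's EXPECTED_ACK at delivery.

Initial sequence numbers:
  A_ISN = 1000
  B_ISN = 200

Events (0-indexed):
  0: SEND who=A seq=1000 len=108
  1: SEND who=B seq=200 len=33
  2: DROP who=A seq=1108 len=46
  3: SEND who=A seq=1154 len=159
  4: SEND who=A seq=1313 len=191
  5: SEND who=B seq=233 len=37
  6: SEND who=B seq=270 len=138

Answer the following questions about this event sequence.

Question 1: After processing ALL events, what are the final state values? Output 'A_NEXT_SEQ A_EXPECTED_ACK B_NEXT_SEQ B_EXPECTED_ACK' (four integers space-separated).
Answer: 1504 408 408 1108

Derivation:
After event 0: A_seq=1108 A_ack=200 B_seq=200 B_ack=1108
After event 1: A_seq=1108 A_ack=233 B_seq=233 B_ack=1108
After event 2: A_seq=1154 A_ack=233 B_seq=233 B_ack=1108
After event 3: A_seq=1313 A_ack=233 B_seq=233 B_ack=1108
After event 4: A_seq=1504 A_ack=233 B_seq=233 B_ack=1108
After event 5: A_seq=1504 A_ack=270 B_seq=270 B_ack=1108
After event 6: A_seq=1504 A_ack=408 B_seq=408 B_ack=1108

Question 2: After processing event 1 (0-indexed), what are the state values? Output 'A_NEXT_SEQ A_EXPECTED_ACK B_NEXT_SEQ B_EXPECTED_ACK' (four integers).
After event 0: A_seq=1108 A_ack=200 B_seq=200 B_ack=1108
After event 1: A_seq=1108 A_ack=233 B_seq=233 B_ack=1108

1108 233 233 1108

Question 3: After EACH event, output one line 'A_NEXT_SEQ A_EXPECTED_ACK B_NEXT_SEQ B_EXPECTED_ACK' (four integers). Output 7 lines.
1108 200 200 1108
1108 233 233 1108
1154 233 233 1108
1313 233 233 1108
1504 233 233 1108
1504 270 270 1108
1504 408 408 1108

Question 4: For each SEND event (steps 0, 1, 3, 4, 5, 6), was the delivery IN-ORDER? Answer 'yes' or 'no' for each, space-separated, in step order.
Step 0: SEND seq=1000 -> in-order
Step 1: SEND seq=200 -> in-order
Step 3: SEND seq=1154 -> out-of-order
Step 4: SEND seq=1313 -> out-of-order
Step 5: SEND seq=233 -> in-order
Step 6: SEND seq=270 -> in-order

Answer: yes yes no no yes yes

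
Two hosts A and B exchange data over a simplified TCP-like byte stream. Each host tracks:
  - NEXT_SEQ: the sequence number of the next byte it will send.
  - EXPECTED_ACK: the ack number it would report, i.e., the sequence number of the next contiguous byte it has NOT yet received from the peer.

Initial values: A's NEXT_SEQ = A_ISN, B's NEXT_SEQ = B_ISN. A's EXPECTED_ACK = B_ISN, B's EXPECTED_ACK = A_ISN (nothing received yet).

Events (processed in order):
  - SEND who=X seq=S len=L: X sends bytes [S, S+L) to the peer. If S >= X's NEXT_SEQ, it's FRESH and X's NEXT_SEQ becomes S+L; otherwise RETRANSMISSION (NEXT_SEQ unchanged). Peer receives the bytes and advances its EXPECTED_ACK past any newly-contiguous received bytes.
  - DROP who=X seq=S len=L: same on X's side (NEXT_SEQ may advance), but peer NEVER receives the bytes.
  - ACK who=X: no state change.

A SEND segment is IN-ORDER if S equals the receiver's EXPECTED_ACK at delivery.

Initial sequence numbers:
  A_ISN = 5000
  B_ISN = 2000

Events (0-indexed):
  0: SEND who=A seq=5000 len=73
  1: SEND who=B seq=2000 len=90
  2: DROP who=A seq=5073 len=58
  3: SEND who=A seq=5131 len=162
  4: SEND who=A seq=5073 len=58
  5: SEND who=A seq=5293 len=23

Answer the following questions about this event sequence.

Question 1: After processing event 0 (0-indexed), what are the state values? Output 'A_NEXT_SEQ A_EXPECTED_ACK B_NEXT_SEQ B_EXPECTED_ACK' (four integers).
After event 0: A_seq=5073 A_ack=2000 B_seq=2000 B_ack=5073

5073 2000 2000 5073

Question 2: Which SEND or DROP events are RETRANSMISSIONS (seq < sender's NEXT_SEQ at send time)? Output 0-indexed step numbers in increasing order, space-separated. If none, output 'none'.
Answer: 4

Derivation:
Step 0: SEND seq=5000 -> fresh
Step 1: SEND seq=2000 -> fresh
Step 2: DROP seq=5073 -> fresh
Step 3: SEND seq=5131 -> fresh
Step 4: SEND seq=5073 -> retransmit
Step 5: SEND seq=5293 -> fresh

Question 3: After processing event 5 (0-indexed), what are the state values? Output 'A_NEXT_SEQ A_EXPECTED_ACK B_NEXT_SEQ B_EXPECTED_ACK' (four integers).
After event 0: A_seq=5073 A_ack=2000 B_seq=2000 B_ack=5073
After event 1: A_seq=5073 A_ack=2090 B_seq=2090 B_ack=5073
After event 2: A_seq=5131 A_ack=2090 B_seq=2090 B_ack=5073
After event 3: A_seq=5293 A_ack=2090 B_seq=2090 B_ack=5073
After event 4: A_seq=5293 A_ack=2090 B_seq=2090 B_ack=5293
After event 5: A_seq=5316 A_ack=2090 B_seq=2090 B_ack=5316

5316 2090 2090 5316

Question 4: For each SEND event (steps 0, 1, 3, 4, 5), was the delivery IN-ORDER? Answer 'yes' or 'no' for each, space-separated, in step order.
Step 0: SEND seq=5000 -> in-order
Step 1: SEND seq=2000 -> in-order
Step 3: SEND seq=5131 -> out-of-order
Step 4: SEND seq=5073 -> in-order
Step 5: SEND seq=5293 -> in-order

Answer: yes yes no yes yes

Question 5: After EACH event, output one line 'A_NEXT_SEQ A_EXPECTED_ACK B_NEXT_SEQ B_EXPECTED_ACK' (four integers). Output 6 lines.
5073 2000 2000 5073
5073 2090 2090 5073
5131 2090 2090 5073
5293 2090 2090 5073
5293 2090 2090 5293
5316 2090 2090 5316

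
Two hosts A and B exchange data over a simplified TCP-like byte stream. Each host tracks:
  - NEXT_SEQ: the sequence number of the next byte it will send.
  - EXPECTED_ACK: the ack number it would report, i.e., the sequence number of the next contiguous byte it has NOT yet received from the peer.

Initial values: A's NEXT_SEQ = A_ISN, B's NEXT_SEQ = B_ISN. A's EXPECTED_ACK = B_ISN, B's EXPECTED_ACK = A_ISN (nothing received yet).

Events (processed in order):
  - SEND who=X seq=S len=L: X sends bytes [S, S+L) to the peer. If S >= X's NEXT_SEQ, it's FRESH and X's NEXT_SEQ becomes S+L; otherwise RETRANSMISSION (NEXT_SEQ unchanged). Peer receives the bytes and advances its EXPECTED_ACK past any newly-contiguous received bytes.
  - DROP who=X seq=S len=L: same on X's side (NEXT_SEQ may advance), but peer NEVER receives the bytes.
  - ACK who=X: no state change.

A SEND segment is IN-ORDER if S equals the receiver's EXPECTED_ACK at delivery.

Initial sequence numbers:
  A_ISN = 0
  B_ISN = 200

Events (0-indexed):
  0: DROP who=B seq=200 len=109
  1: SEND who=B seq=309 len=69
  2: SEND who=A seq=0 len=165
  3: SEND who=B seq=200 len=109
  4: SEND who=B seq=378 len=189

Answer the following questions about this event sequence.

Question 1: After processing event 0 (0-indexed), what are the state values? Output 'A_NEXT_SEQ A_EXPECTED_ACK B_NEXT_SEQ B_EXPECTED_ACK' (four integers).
After event 0: A_seq=0 A_ack=200 B_seq=309 B_ack=0

0 200 309 0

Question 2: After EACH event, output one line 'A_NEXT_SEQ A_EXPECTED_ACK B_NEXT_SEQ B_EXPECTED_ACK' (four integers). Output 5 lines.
0 200 309 0
0 200 378 0
165 200 378 165
165 378 378 165
165 567 567 165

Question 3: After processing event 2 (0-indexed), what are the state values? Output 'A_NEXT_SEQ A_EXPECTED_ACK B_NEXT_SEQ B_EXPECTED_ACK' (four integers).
After event 0: A_seq=0 A_ack=200 B_seq=309 B_ack=0
After event 1: A_seq=0 A_ack=200 B_seq=378 B_ack=0
After event 2: A_seq=165 A_ack=200 B_seq=378 B_ack=165

165 200 378 165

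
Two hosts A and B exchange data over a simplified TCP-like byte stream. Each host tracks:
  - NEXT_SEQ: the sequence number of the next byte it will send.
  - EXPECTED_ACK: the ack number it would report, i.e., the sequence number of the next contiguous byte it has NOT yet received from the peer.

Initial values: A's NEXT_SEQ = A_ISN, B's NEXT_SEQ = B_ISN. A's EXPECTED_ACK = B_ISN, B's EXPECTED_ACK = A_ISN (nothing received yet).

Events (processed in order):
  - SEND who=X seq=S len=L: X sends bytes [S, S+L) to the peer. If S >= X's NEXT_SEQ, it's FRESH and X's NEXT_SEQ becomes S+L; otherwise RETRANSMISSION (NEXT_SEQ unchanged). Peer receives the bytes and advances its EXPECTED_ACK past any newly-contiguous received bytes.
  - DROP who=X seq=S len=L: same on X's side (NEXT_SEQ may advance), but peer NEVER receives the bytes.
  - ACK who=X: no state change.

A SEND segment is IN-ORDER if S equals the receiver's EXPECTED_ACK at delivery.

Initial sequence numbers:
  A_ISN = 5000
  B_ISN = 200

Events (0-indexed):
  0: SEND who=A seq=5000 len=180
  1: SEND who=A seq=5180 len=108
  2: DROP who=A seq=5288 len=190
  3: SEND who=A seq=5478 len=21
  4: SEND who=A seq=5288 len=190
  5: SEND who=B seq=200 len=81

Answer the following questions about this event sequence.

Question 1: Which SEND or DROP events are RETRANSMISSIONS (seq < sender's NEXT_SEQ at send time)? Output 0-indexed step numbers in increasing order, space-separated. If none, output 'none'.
Answer: 4

Derivation:
Step 0: SEND seq=5000 -> fresh
Step 1: SEND seq=5180 -> fresh
Step 2: DROP seq=5288 -> fresh
Step 3: SEND seq=5478 -> fresh
Step 4: SEND seq=5288 -> retransmit
Step 5: SEND seq=200 -> fresh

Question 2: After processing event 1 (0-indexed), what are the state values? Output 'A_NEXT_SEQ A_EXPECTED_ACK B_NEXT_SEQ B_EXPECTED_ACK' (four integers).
After event 0: A_seq=5180 A_ack=200 B_seq=200 B_ack=5180
After event 1: A_seq=5288 A_ack=200 B_seq=200 B_ack=5288

5288 200 200 5288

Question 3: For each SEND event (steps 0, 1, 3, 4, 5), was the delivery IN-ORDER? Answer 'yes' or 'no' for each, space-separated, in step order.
Answer: yes yes no yes yes

Derivation:
Step 0: SEND seq=5000 -> in-order
Step 1: SEND seq=5180 -> in-order
Step 3: SEND seq=5478 -> out-of-order
Step 4: SEND seq=5288 -> in-order
Step 5: SEND seq=200 -> in-order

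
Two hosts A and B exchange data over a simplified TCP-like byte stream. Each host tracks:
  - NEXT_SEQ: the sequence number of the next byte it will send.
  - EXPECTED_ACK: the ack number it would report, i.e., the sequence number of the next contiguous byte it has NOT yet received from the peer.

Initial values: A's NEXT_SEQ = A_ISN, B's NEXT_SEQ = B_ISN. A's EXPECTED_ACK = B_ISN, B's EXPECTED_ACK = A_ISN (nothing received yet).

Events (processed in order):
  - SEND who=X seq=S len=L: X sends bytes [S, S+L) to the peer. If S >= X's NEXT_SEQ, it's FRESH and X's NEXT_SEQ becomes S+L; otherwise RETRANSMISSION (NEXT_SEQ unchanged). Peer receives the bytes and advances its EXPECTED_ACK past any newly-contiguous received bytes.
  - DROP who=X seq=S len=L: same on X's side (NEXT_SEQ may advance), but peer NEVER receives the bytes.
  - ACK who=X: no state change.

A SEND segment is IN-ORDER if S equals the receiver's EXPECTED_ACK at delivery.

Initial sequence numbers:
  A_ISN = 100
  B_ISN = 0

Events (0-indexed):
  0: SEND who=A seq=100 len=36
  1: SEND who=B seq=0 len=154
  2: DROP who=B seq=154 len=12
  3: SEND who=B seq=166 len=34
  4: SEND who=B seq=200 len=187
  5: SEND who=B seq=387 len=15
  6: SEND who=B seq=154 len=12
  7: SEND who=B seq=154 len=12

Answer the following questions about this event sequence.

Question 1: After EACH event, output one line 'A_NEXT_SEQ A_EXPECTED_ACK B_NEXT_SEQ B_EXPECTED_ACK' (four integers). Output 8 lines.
136 0 0 136
136 154 154 136
136 154 166 136
136 154 200 136
136 154 387 136
136 154 402 136
136 402 402 136
136 402 402 136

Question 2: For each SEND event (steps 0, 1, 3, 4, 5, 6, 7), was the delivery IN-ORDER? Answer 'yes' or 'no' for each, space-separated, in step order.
Answer: yes yes no no no yes no

Derivation:
Step 0: SEND seq=100 -> in-order
Step 1: SEND seq=0 -> in-order
Step 3: SEND seq=166 -> out-of-order
Step 4: SEND seq=200 -> out-of-order
Step 5: SEND seq=387 -> out-of-order
Step 6: SEND seq=154 -> in-order
Step 7: SEND seq=154 -> out-of-order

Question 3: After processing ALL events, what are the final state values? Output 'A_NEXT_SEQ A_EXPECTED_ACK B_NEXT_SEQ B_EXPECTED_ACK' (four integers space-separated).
After event 0: A_seq=136 A_ack=0 B_seq=0 B_ack=136
After event 1: A_seq=136 A_ack=154 B_seq=154 B_ack=136
After event 2: A_seq=136 A_ack=154 B_seq=166 B_ack=136
After event 3: A_seq=136 A_ack=154 B_seq=200 B_ack=136
After event 4: A_seq=136 A_ack=154 B_seq=387 B_ack=136
After event 5: A_seq=136 A_ack=154 B_seq=402 B_ack=136
After event 6: A_seq=136 A_ack=402 B_seq=402 B_ack=136
After event 7: A_seq=136 A_ack=402 B_seq=402 B_ack=136

Answer: 136 402 402 136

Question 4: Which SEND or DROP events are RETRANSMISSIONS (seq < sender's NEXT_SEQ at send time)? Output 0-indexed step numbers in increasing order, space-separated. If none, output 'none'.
Answer: 6 7

Derivation:
Step 0: SEND seq=100 -> fresh
Step 1: SEND seq=0 -> fresh
Step 2: DROP seq=154 -> fresh
Step 3: SEND seq=166 -> fresh
Step 4: SEND seq=200 -> fresh
Step 5: SEND seq=387 -> fresh
Step 6: SEND seq=154 -> retransmit
Step 7: SEND seq=154 -> retransmit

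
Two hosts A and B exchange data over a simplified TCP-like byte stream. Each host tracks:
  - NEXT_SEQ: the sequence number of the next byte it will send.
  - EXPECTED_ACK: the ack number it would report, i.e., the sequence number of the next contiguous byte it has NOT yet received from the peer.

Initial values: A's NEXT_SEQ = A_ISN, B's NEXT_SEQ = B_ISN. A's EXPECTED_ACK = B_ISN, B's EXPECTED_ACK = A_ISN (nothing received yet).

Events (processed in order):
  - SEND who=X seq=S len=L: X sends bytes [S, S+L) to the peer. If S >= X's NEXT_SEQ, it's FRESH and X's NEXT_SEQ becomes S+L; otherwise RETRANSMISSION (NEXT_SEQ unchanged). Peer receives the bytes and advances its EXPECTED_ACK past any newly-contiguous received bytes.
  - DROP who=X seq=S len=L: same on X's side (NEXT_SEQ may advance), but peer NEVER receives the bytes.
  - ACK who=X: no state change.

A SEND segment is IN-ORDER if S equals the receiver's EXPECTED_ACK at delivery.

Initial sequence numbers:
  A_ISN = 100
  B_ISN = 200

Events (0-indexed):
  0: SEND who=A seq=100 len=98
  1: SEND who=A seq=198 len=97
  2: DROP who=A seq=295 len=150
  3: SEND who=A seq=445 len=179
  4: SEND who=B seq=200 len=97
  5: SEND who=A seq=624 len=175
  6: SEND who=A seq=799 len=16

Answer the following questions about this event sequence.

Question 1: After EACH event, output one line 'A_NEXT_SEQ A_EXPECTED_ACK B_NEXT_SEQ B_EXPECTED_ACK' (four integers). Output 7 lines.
198 200 200 198
295 200 200 295
445 200 200 295
624 200 200 295
624 297 297 295
799 297 297 295
815 297 297 295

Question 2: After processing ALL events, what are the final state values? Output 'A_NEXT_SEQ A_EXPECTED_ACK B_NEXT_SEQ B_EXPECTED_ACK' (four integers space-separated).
Answer: 815 297 297 295

Derivation:
After event 0: A_seq=198 A_ack=200 B_seq=200 B_ack=198
After event 1: A_seq=295 A_ack=200 B_seq=200 B_ack=295
After event 2: A_seq=445 A_ack=200 B_seq=200 B_ack=295
After event 3: A_seq=624 A_ack=200 B_seq=200 B_ack=295
After event 4: A_seq=624 A_ack=297 B_seq=297 B_ack=295
After event 5: A_seq=799 A_ack=297 B_seq=297 B_ack=295
After event 6: A_seq=815 A_ack=297 B_seq=297 B_ack=295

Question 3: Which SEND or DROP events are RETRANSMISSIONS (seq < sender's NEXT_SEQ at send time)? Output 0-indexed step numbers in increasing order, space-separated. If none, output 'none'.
Step 0: SEND seq=100 -> fresh
Step 1: SEND seq=198 -> fresh
Step 2: DROP seq=295 -> fresh
Step 3: SEND seq=445 -> fresh
Step 4: SEND seq=200 -> fresh
Step 5: SEND seq=624 -> fresh
Step 6: SEND seq=799 -> fresh

Answer: none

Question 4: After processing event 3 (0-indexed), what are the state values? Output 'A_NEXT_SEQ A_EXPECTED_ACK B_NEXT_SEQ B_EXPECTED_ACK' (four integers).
After event 0: A_seq=198 A_ack=200 B_seq=200 B_ack=198
After event 1: A_seq=295 A_ack=200 B_seq=200 B_ack=295
After event 2: A_seq=445 A_ack=200 B_seq=200 B_ack=295
After event 3: A_seq=624 A_ack=200 B_seq=200 B_ack=295

624 200 200 295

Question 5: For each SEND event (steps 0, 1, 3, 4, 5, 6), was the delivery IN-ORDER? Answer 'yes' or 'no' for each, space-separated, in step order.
Step 0: SEND seq=100 -> in-order
Step 1: SEND seq=198 -> in-order
Step 3: SEND seq=445 -> out-of-order
Step 4: SEND seq=200 -> in-order
Step 5: SEND seq=624 -> out-of-order
Step 6: SEND seq=799 -> out-of-order

Answer: yes yes no yes no no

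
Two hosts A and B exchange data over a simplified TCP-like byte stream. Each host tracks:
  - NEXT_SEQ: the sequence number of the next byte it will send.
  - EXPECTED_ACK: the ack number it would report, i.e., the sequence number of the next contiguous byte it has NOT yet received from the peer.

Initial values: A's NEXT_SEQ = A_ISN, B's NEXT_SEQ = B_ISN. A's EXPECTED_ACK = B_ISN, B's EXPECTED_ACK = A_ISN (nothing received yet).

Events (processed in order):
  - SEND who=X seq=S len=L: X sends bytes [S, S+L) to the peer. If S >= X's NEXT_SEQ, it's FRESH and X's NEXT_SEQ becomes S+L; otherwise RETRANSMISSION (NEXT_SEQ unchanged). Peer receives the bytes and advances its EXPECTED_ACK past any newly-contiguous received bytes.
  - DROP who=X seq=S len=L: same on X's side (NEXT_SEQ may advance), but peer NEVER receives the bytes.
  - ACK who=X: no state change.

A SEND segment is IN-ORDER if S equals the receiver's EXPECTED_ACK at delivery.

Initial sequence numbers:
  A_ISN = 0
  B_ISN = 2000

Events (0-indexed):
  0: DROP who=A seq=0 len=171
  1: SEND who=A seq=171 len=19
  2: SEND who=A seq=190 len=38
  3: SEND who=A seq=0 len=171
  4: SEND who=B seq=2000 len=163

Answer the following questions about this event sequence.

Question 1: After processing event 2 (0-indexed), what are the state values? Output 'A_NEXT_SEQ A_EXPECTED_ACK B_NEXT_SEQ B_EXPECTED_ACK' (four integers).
After event 0: A_seq=171 A_ack=2000 B_seq=2000 B_ack=0
After event 1: A_seq=190 A_ack=2000 B_seq=2000 B_ack=0
After event 2: A_seq=228 A_ack=2000 B_seq=2000 B_ack=0

228 2000 2000 0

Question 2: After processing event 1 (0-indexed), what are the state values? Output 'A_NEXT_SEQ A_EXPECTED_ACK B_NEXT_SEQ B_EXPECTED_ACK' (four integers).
After event 0: A_seq=171 A_ack=2000 B_seq=2000 B_ack=0
After event 1: A_seq=190 A_ack=2000 B_seq=2000 B_ack=0

190 2000 2000 0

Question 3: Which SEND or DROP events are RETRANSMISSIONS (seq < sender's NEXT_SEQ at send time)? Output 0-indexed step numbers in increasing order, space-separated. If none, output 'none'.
Step 0: DROP seq=0 -> fresh
Step 1: SEND seq=171 -> fresh
Step 2: SEND seq=190 -> fresh
Step 3: SEND seq=0 -> retransmit
Step 4: SEND seq=2000 -> fresh

Answer: 3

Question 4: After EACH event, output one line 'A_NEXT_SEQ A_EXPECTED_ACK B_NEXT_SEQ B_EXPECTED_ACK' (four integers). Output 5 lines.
171 2000 2000 0
190 2000 2000 0
228 2000 2000 0
228 2000 2000 228
228 2163 2163 228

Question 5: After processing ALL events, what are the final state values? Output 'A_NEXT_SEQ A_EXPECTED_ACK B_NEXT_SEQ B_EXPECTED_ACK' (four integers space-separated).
After event 0: A_seq=171 A_ack=2000 B_seq=2000 B_ack=0
After event 1: A_seq=190 A_ack=2000 B_seq=2000 B_ack=0
After event 2: A_seq=228 A_ack=2000 B_seq=2000 B_ack=0
After event 3: A_seq=228 A_ack=2000 B_seq=2000 B_ack=228
After event 4: A_seq=228 A_ack=2163 B_seq=2163 B_ack=228

Answer: 228 2163 2163 228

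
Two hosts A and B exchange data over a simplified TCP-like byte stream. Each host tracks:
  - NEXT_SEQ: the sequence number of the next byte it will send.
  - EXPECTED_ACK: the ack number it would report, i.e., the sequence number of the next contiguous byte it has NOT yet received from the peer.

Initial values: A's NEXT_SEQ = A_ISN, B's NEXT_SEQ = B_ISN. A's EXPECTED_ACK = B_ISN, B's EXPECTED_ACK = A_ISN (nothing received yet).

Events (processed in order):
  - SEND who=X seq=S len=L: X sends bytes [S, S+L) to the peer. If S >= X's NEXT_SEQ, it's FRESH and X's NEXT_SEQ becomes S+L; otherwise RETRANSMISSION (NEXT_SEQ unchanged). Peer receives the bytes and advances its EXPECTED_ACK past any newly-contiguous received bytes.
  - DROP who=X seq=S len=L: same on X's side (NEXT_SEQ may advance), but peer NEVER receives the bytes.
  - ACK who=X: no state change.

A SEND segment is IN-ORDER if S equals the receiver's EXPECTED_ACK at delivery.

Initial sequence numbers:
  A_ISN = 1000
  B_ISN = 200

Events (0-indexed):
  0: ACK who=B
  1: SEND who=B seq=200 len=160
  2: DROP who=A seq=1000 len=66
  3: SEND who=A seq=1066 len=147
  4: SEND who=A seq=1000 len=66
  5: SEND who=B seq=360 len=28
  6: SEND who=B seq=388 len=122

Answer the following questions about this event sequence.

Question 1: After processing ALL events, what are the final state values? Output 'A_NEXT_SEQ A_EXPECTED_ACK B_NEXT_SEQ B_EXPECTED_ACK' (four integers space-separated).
Answer: 1213 510 510 1213

Derivation:
After event 0: A_seq=1000 A_ack=200 B_seq=200 B_ack=1000
After event 1: A_seq=1000 A_ack=360 B_seq=360 B_ack=1000
After event 2: A_seq=1066 A_ack=360 B_seq=360 B_ack=1000
After event 3: A_seq=1213 A_ack=360 B_seq=360 B_ack=1000
After event 4: A_seq=1213 A_ack=360 B_seq=360 B_ack=1213
After event 5: A_seq=1213 A_ack=388 B_seq=388 B_ack=1213
After event 6: A_seq=1213 A_ack=510 B_seq=510 B_ack=1213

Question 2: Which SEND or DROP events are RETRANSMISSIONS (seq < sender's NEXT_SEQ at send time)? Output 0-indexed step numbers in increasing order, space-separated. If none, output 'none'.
Answer: 4

Derivation:
Step 1: SEND seq=200 -> fresh
Step 2: DROP seq=1000 -> fresh
Step 3: SEND seq=1066 -> fresh
Step 4: SEND seq=1000 -> retransmit
Step 5: SEND seq=360 -> fresh
Step 6: SEND seq=388 -> fresh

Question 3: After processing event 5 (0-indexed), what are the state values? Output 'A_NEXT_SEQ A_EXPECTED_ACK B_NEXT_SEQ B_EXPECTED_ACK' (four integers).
After event 0: A_seq=1000 A_ack=200 B_seq=200 B_ack=1000
After event 1: A_seq=1000 A_ack=360 B_seq=360 B_ack=1000
After event 2: A_seq=1066 A_ack=360 B_seq=360 B_ack=1000
After event 3: A_seq=1213 A_ack=360 B_seq=360 B_ack=1000
After event 4: A_seq=1213 A_ack=360 B_seq=360 B_ack=1213
After event 5: A_seq=1213 A_ack=388 B_seq=388 B_ack=1213

1213 388 388 1213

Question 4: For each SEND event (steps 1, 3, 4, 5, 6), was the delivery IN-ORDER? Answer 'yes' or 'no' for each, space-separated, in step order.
Answer: yes no yes yes yes

Derivation:
Step 1: SEND seq=200 -> in-order
Step 3: SEND seq=1066 -> out-of-order
Step 4: SEND seq=1000 -> in-order
Step 5: SEND seq=360 -> in-order
Step 6: SEND seq=388 -> in-order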